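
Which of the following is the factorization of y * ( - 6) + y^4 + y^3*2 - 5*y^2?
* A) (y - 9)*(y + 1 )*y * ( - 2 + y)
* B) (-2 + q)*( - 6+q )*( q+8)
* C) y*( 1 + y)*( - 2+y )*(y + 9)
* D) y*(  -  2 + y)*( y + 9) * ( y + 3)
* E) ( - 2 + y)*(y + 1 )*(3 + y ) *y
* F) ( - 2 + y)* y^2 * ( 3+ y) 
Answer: E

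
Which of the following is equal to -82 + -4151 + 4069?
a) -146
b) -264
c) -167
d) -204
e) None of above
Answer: e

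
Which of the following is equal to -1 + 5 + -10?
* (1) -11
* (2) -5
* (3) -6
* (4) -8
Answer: 3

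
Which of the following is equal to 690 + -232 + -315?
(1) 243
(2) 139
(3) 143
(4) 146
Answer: 3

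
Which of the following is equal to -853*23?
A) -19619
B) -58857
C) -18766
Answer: A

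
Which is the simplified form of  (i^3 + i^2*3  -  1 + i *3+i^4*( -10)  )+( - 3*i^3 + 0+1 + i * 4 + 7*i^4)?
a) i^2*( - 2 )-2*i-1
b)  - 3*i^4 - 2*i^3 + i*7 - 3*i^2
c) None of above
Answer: c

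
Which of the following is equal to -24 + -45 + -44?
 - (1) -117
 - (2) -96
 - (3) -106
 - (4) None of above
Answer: 4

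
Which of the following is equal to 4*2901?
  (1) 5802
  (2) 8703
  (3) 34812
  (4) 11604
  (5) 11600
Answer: 4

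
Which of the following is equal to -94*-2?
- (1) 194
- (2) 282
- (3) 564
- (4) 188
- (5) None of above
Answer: 4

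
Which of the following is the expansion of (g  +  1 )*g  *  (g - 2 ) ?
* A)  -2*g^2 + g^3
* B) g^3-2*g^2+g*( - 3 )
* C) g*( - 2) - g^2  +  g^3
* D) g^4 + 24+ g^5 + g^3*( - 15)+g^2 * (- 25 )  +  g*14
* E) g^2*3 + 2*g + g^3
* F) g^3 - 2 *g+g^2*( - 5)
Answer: C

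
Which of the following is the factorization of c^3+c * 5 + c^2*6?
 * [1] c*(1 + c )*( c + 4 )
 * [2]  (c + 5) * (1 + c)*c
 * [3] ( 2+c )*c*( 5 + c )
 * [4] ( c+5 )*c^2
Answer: 2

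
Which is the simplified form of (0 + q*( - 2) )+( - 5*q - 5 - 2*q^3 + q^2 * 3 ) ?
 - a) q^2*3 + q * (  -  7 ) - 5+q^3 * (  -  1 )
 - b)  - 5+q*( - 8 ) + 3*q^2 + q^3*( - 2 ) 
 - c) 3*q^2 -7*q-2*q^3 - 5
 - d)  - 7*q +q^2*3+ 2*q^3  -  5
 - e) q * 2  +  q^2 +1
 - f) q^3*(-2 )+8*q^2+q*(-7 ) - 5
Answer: c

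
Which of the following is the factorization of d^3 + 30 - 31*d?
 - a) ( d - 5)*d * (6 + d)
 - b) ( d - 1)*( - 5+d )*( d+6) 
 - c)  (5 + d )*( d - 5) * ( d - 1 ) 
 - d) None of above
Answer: b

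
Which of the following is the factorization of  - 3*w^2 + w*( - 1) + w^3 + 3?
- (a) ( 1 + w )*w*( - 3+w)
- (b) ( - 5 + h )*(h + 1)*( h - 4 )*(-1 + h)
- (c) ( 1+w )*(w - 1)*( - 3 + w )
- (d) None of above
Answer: c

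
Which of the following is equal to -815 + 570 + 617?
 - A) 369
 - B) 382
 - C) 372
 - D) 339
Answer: C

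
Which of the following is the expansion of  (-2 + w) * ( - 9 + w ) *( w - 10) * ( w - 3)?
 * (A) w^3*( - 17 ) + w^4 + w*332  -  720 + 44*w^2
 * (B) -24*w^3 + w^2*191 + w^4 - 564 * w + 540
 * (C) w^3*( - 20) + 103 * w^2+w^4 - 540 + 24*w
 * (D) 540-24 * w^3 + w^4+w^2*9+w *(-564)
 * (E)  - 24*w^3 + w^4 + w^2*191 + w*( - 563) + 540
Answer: B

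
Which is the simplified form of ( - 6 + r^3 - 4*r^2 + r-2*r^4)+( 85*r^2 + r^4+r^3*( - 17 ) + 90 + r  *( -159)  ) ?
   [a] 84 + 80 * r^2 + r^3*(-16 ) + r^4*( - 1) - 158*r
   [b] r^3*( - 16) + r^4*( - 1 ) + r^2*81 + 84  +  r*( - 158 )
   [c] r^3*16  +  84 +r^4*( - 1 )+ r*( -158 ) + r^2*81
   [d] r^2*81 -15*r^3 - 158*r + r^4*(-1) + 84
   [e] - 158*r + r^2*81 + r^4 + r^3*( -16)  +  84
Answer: b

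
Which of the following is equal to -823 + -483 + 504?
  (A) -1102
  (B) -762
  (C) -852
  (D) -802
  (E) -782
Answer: D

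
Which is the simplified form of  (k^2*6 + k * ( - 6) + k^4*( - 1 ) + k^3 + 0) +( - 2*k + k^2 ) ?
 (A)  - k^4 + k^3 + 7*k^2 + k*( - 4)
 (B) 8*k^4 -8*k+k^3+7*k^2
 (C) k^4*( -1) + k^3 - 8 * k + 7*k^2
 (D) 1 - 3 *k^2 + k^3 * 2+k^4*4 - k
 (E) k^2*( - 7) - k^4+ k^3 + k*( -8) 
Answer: C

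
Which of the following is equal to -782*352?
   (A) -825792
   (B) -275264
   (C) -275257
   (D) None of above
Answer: B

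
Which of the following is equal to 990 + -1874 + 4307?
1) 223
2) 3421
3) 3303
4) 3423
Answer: 4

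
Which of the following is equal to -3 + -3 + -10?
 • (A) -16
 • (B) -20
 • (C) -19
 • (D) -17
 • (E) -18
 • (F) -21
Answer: A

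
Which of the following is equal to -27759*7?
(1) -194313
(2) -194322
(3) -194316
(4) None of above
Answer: 1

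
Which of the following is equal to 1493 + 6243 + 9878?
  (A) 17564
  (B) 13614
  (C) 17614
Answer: C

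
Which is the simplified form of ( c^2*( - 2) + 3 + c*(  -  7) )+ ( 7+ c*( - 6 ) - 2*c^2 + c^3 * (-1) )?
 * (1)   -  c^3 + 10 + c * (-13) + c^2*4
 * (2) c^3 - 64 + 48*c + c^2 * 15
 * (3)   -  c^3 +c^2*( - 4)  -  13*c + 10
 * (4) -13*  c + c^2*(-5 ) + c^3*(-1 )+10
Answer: 3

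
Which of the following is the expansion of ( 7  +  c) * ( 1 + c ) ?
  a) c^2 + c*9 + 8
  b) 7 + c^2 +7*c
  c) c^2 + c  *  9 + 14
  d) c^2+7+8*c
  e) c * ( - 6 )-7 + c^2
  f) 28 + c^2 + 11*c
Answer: d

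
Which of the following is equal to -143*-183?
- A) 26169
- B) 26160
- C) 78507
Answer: A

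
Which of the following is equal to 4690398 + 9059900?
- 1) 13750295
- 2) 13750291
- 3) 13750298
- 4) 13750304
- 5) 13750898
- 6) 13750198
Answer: 3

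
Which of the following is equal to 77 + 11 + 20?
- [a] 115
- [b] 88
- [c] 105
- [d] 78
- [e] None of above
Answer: e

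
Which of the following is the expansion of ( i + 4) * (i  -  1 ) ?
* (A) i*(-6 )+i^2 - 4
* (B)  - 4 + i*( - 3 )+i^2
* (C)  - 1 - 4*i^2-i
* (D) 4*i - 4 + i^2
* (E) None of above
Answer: E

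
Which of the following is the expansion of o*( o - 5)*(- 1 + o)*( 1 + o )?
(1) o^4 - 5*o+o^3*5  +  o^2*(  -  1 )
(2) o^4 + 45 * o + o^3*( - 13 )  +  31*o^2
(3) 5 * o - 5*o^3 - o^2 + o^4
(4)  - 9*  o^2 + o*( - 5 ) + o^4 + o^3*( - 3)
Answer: 3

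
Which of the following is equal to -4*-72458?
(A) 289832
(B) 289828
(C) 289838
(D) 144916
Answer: A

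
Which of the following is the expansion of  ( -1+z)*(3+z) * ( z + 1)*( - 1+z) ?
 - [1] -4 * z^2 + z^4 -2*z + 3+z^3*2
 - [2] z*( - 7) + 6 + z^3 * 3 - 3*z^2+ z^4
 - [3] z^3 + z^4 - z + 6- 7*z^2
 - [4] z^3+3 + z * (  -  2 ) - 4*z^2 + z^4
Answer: 1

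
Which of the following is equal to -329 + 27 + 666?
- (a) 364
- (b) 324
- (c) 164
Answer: a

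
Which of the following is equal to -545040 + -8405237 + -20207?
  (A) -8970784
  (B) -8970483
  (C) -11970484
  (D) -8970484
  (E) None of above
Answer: D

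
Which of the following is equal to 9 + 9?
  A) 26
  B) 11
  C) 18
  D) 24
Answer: C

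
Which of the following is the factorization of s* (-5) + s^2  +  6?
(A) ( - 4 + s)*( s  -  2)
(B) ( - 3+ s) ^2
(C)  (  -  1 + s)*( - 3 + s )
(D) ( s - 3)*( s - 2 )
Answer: D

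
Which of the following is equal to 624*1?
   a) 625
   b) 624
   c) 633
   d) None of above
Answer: b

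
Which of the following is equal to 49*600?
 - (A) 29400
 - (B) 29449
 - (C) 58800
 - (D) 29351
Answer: A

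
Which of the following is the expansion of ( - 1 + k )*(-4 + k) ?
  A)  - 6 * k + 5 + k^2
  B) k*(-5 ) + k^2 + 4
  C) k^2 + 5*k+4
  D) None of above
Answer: B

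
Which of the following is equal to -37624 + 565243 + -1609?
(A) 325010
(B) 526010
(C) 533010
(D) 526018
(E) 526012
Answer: B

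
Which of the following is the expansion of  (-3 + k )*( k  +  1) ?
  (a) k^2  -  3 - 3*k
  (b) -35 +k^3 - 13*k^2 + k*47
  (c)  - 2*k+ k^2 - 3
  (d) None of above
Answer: c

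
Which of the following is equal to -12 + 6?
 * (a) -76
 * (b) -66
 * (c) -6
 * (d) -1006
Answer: c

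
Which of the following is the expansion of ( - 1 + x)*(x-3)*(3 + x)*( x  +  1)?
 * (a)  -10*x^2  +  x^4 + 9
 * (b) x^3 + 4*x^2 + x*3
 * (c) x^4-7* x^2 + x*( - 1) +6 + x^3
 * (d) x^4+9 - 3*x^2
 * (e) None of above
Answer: a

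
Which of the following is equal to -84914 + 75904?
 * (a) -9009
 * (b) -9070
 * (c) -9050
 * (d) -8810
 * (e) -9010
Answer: e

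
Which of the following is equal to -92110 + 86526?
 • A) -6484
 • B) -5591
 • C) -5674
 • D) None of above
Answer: D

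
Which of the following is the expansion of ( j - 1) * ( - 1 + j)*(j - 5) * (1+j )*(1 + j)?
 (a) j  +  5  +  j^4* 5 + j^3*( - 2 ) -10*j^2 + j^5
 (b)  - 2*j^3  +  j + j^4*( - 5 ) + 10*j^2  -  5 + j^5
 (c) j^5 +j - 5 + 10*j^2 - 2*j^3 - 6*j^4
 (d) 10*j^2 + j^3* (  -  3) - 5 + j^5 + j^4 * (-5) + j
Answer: b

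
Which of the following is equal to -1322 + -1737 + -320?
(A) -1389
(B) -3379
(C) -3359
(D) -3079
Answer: B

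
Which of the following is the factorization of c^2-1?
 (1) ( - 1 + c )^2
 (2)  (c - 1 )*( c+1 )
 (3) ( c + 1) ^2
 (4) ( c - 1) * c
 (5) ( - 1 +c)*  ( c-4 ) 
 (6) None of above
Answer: 2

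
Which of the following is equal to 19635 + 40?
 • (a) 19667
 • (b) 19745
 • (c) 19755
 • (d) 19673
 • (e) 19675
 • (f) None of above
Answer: e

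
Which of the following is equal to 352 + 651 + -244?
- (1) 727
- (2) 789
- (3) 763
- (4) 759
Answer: 4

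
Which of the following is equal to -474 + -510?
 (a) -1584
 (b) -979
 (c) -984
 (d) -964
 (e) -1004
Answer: c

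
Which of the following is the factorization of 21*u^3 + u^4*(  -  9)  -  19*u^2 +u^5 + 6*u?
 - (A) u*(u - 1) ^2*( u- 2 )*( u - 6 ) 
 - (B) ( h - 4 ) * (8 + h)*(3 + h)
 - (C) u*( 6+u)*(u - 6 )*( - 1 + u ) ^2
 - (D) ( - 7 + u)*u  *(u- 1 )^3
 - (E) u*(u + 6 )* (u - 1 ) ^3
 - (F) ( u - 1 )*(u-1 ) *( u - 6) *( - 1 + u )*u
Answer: F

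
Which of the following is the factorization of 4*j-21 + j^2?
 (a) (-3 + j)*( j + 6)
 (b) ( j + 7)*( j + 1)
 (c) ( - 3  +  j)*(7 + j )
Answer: c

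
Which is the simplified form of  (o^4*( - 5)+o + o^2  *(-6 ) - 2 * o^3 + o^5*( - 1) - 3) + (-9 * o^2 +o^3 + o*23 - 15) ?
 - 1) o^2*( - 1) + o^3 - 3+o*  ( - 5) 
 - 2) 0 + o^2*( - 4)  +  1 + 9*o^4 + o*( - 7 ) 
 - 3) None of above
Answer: 3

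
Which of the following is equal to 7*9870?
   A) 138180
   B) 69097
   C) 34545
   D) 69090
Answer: D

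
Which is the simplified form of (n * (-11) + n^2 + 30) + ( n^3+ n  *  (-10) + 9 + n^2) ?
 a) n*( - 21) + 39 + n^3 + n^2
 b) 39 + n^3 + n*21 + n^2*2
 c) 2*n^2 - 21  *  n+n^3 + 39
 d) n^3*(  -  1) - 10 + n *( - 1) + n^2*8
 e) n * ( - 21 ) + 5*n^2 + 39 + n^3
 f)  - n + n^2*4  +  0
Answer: c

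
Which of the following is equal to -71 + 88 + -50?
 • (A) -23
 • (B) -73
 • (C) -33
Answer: C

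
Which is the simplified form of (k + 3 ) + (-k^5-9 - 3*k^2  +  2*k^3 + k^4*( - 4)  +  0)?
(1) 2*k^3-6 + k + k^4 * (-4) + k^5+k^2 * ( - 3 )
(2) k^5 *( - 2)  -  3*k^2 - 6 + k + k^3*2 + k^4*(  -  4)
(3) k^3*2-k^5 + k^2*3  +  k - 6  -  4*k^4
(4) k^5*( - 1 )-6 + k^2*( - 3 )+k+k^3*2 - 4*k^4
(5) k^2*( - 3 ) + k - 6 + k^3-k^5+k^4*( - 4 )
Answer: 4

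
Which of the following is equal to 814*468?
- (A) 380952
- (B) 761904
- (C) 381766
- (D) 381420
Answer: A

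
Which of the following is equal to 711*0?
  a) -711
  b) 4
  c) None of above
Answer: c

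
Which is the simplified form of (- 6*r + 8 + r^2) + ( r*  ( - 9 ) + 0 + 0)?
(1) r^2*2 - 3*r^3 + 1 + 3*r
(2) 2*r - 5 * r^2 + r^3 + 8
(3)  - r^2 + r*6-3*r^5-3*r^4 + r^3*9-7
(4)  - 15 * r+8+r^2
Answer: 4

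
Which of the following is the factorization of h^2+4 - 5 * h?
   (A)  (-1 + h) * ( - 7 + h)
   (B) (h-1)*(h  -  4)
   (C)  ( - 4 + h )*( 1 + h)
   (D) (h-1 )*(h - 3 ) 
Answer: B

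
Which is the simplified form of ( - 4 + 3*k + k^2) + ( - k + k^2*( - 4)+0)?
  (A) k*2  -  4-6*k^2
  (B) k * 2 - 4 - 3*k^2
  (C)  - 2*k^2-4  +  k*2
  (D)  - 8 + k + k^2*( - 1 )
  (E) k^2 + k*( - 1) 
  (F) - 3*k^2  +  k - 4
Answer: B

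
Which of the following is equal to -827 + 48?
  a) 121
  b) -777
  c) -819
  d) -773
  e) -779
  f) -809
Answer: e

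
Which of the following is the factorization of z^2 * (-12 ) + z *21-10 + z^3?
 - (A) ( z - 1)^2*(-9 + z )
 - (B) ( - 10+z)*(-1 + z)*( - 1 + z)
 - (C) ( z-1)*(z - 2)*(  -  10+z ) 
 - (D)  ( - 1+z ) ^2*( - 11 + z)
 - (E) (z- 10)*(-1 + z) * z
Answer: B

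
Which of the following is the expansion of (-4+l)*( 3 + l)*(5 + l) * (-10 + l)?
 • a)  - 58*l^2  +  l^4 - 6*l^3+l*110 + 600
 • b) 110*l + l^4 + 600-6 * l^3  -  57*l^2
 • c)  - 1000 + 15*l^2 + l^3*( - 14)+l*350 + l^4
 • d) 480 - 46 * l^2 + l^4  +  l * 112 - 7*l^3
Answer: b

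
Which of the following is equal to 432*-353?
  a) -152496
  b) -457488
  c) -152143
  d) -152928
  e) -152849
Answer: a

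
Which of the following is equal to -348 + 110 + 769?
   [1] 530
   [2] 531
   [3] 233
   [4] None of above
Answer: 2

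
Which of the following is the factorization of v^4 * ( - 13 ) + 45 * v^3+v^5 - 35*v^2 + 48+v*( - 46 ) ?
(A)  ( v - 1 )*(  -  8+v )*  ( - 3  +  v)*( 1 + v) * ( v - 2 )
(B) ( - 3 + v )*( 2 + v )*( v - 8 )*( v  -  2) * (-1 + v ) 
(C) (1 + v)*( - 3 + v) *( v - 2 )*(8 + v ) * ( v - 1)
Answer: A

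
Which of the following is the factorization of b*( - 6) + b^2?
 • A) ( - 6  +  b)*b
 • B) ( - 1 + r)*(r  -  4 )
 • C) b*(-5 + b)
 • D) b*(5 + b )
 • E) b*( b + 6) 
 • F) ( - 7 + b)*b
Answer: A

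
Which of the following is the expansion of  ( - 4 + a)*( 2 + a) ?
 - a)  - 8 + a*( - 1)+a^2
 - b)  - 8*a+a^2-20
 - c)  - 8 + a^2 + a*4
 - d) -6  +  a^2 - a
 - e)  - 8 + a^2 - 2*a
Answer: e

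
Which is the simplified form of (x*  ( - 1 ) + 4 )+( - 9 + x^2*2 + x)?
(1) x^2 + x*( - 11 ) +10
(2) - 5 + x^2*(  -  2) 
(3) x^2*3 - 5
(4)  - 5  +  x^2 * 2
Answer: 4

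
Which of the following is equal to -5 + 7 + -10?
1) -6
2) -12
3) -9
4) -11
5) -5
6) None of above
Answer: 6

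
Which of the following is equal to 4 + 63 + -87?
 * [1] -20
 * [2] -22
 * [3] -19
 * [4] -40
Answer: 1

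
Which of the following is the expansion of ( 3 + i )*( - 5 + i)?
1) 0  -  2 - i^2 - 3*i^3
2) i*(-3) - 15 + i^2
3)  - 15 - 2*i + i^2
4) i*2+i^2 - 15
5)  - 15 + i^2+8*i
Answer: 3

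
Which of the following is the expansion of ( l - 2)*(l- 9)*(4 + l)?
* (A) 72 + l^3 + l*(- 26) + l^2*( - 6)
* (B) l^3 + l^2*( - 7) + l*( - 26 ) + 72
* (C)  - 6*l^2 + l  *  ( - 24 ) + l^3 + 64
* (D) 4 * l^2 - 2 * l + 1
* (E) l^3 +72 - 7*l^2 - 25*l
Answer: B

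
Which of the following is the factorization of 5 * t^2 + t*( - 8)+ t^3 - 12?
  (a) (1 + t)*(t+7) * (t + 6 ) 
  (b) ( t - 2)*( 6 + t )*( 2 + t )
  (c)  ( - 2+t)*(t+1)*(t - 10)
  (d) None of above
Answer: d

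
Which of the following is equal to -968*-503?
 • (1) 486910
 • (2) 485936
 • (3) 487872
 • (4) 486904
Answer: 4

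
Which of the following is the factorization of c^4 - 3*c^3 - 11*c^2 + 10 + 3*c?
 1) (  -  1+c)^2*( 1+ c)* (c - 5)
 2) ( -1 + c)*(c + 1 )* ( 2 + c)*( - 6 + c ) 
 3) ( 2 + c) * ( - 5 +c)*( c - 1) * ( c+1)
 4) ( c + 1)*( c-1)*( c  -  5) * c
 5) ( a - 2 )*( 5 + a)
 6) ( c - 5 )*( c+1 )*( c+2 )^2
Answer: 3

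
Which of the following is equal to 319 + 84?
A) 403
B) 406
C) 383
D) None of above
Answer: A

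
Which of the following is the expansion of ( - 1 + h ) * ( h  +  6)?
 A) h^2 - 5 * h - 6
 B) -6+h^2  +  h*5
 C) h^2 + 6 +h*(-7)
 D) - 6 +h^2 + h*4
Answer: B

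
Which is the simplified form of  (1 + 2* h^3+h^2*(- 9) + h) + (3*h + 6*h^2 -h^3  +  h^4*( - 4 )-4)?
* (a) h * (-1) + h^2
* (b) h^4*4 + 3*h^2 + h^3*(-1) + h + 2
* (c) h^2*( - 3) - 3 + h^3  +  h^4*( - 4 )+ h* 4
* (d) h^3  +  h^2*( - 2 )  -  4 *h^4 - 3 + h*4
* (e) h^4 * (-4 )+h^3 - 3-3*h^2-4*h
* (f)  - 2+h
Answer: c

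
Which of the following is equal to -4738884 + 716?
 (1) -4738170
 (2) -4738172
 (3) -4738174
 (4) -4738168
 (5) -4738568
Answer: 4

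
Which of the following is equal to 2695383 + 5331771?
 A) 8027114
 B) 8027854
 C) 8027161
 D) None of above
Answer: D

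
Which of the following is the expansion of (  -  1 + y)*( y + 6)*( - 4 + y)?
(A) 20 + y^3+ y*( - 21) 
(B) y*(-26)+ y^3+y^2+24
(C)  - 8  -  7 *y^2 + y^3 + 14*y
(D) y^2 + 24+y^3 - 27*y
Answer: B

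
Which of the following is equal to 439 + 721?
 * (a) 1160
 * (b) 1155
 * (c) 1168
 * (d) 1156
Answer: a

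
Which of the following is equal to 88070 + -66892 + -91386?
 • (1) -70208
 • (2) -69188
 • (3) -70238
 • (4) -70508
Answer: 1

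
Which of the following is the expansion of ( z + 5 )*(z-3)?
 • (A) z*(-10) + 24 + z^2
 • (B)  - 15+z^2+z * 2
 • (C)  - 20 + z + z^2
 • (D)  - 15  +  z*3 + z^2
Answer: B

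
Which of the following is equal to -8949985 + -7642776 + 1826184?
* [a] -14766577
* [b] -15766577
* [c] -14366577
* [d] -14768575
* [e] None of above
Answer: a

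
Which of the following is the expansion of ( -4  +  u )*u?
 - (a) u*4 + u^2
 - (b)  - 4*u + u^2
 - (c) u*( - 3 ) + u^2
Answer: b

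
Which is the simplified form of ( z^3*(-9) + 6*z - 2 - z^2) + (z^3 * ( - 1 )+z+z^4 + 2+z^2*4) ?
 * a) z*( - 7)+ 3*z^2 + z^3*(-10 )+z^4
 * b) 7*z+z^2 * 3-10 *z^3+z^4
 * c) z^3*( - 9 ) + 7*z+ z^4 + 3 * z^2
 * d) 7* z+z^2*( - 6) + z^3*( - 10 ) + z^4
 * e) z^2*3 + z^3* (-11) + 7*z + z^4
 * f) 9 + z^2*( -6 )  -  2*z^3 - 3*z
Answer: b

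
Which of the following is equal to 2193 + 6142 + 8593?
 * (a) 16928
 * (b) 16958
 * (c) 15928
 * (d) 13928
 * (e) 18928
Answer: a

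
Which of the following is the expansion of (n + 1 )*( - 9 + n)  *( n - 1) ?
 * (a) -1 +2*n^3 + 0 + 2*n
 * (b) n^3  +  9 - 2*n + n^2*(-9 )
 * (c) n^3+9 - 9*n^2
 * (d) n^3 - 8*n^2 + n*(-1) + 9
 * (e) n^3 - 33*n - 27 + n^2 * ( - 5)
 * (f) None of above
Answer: f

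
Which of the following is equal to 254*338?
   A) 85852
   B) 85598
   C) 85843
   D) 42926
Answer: A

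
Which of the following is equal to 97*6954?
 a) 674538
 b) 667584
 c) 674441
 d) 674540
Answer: a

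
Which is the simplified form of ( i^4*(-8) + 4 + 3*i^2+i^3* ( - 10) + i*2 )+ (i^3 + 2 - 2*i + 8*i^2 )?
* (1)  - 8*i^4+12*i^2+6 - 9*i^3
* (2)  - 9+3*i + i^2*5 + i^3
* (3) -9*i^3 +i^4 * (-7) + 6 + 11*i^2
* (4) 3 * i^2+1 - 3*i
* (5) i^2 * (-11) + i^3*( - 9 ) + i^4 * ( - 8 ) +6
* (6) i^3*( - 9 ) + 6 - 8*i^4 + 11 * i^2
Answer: 6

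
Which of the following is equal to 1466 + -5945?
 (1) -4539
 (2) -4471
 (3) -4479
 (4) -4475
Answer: 3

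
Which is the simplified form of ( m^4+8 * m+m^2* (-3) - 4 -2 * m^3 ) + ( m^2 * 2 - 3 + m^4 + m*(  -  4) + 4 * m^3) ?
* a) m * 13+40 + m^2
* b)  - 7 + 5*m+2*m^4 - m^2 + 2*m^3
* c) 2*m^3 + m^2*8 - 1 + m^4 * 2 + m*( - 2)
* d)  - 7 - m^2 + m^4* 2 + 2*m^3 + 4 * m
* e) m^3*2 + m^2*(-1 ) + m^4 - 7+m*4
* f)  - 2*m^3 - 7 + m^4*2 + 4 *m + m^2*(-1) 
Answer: d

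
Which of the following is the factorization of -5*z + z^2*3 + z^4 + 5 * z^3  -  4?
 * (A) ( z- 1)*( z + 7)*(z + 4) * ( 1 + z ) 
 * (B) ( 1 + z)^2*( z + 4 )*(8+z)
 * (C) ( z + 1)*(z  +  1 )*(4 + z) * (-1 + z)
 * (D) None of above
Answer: C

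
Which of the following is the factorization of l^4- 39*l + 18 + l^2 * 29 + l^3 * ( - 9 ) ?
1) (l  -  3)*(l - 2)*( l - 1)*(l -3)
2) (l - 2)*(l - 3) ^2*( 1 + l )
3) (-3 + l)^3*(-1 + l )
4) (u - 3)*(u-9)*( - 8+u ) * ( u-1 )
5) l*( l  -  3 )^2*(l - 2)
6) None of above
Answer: 1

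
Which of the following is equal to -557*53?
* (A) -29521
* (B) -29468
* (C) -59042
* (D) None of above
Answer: A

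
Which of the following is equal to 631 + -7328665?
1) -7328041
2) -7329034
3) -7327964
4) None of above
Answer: 4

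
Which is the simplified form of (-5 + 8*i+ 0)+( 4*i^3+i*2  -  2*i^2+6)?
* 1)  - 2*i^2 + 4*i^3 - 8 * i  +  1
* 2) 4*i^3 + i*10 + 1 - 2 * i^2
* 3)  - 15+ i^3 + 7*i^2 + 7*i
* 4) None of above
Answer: 2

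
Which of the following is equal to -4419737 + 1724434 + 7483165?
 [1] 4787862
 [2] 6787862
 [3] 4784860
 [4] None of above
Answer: 1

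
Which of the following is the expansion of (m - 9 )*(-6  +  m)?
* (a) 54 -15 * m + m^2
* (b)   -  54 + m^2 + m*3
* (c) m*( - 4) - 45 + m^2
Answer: a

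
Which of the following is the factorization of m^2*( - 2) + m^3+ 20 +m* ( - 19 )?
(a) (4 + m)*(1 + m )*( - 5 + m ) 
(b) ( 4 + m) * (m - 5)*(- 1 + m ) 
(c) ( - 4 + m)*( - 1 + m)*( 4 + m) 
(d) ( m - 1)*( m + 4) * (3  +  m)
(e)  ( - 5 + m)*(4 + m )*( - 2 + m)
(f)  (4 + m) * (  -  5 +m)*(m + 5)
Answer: b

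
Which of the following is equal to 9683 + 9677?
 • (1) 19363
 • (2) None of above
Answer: 2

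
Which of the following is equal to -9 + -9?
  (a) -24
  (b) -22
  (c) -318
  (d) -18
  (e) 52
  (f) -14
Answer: d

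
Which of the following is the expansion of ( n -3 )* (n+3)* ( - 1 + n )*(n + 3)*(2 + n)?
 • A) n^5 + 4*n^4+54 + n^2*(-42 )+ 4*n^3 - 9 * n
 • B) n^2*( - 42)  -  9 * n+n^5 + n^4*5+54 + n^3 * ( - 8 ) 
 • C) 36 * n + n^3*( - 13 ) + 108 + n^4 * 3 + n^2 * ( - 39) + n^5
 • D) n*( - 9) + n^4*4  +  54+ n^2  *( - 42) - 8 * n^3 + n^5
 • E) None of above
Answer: D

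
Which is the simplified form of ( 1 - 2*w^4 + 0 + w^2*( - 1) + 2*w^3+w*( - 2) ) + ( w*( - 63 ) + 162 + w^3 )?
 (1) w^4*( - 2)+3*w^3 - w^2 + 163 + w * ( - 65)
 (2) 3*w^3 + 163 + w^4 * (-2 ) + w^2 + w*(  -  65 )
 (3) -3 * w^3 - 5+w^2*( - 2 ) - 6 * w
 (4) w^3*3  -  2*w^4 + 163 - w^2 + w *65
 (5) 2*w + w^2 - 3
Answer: 1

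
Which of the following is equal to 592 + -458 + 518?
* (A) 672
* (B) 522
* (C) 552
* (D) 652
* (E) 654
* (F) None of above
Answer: D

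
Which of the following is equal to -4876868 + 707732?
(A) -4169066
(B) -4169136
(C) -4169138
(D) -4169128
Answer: B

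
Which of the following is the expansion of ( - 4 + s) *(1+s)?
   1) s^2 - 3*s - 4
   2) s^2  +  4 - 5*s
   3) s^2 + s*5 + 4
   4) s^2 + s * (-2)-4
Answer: 1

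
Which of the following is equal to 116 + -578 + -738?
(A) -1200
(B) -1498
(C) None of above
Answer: A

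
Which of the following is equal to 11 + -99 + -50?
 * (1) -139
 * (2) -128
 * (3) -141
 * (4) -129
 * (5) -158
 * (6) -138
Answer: 6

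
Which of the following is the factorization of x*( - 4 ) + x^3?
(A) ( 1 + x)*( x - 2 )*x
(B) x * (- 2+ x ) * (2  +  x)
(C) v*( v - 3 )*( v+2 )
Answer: B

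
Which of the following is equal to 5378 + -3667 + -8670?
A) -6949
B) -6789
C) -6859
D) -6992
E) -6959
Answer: E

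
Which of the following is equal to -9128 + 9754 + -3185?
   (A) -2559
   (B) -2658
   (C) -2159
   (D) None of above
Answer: A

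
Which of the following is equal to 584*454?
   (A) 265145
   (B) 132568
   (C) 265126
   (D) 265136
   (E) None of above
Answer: D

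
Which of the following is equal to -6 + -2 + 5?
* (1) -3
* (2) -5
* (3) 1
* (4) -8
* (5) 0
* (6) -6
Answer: 1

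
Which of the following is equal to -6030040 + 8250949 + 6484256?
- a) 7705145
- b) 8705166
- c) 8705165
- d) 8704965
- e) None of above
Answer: c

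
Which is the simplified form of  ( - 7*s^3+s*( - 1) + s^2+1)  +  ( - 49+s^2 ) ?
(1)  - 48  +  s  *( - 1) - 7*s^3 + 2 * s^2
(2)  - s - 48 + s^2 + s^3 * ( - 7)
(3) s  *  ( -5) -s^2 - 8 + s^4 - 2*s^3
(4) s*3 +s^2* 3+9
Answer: 1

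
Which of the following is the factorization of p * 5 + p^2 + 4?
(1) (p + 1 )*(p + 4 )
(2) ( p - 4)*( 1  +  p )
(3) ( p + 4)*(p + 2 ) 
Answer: 1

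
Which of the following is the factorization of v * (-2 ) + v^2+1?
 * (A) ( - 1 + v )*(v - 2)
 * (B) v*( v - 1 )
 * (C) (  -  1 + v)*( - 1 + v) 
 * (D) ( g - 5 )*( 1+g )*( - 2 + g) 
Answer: C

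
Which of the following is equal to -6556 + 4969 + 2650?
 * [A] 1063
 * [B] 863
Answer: A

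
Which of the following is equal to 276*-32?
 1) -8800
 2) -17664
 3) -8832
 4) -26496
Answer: 3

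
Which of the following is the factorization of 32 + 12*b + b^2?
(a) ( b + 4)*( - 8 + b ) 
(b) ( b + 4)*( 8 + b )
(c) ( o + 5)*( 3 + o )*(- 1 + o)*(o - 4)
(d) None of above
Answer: b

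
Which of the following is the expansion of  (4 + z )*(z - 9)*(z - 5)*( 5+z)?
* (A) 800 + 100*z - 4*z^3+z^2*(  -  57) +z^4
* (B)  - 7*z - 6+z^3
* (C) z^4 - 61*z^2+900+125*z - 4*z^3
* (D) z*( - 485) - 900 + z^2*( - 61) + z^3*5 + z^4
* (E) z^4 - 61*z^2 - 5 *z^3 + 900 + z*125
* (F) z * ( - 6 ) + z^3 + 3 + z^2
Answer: E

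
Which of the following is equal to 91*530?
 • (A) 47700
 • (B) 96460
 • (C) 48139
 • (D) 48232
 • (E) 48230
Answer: E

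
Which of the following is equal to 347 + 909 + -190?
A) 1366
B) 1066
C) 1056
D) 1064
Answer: B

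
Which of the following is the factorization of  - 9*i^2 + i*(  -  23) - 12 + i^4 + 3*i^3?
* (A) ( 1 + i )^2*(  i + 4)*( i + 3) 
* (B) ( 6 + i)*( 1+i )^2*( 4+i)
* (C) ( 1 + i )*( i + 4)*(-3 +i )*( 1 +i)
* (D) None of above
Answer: C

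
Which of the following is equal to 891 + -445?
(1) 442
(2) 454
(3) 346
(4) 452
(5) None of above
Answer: 5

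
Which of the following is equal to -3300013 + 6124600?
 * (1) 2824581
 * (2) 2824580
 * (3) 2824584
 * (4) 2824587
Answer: 4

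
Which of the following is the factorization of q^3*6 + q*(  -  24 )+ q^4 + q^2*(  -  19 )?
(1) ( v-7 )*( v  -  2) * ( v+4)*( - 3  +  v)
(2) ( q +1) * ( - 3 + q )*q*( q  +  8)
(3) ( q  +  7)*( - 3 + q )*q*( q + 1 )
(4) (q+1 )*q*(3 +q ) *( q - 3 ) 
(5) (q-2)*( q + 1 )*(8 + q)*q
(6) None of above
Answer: 2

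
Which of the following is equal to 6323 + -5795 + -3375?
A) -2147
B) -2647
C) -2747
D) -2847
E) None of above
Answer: D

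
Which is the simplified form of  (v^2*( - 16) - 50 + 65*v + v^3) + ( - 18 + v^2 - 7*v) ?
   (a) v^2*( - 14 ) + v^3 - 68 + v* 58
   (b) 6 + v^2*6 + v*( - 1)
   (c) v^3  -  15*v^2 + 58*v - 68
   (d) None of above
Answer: c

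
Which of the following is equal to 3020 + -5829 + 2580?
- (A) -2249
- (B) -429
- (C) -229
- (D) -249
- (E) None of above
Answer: C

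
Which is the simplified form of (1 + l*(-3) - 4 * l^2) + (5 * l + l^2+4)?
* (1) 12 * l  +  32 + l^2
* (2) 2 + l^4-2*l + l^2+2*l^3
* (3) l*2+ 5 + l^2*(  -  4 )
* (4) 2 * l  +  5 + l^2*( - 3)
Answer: 4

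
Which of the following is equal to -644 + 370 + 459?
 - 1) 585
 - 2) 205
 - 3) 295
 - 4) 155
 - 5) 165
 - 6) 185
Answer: 6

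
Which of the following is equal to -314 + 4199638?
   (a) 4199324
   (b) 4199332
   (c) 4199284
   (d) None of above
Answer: a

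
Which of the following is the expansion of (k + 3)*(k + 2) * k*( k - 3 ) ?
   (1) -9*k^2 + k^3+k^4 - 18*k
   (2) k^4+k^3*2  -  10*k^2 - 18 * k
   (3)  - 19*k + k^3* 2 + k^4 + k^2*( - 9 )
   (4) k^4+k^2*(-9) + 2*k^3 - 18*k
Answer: 4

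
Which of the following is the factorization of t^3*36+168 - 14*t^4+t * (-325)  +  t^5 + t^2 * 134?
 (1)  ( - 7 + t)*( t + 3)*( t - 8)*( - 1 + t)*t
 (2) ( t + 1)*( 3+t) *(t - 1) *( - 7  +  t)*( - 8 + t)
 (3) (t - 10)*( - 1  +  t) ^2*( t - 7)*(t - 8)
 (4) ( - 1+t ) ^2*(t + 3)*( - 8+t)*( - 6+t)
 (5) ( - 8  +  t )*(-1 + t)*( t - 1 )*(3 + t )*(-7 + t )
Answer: 5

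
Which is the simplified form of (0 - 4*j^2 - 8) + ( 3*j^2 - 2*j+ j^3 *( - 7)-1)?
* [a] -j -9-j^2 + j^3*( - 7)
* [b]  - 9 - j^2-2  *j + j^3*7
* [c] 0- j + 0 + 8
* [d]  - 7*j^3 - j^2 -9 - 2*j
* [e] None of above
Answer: d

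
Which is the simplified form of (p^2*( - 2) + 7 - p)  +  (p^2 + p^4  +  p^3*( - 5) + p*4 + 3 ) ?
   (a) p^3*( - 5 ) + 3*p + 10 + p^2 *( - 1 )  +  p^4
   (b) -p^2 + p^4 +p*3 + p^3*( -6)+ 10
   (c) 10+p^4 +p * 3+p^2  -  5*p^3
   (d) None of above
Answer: a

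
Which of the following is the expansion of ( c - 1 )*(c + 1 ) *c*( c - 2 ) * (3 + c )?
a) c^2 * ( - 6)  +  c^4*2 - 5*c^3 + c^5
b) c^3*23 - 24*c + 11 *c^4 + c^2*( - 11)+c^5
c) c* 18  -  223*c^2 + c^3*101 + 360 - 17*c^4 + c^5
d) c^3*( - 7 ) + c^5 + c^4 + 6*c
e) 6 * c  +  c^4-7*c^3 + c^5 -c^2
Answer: e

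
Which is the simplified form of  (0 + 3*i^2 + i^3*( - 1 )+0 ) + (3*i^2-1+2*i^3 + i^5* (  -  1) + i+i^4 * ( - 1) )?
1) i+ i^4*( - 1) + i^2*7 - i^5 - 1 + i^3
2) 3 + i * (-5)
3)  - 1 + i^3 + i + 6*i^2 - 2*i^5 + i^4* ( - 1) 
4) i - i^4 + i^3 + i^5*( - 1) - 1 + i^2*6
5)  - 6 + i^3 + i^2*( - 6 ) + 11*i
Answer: 4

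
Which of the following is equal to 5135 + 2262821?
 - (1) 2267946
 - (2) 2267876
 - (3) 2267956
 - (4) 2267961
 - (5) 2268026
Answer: 3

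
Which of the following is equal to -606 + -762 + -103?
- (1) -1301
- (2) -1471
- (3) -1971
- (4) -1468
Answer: 2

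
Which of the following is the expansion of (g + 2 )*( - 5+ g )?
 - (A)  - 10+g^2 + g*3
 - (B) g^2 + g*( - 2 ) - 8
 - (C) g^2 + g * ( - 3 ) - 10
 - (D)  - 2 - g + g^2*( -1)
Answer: C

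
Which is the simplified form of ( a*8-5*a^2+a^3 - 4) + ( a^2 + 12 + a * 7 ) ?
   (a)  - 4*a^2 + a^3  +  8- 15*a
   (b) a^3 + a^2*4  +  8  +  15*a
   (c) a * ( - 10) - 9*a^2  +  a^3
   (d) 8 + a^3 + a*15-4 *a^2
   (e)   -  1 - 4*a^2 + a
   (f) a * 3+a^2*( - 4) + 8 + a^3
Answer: d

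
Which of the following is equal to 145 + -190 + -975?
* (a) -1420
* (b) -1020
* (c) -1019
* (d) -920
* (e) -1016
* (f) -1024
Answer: b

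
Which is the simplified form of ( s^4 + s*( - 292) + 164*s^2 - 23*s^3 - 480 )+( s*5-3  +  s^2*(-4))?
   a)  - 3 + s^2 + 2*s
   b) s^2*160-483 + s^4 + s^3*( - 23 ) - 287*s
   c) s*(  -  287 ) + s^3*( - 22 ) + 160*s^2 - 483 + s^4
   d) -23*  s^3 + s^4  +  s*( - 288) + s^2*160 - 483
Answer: b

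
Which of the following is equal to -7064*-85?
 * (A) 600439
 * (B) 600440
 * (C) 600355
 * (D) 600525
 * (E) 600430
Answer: B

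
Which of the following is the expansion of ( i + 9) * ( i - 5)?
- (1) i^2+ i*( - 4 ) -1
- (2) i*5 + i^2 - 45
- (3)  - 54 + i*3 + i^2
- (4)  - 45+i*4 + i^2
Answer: 4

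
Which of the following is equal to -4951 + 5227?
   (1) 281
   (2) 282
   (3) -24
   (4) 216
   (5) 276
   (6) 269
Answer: 5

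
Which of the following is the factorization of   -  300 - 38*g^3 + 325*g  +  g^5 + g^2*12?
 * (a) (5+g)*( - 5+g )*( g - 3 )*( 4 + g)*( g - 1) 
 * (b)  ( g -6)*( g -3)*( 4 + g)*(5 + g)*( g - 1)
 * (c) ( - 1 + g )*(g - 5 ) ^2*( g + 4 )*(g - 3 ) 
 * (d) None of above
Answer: a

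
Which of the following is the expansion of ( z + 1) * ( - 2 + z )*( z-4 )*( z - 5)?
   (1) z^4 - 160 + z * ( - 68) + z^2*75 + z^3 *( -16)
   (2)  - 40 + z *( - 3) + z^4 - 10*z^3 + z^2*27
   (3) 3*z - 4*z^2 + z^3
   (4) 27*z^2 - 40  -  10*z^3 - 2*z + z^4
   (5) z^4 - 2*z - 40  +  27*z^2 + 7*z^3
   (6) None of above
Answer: 4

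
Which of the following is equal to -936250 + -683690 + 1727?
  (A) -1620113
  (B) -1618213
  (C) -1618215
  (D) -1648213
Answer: B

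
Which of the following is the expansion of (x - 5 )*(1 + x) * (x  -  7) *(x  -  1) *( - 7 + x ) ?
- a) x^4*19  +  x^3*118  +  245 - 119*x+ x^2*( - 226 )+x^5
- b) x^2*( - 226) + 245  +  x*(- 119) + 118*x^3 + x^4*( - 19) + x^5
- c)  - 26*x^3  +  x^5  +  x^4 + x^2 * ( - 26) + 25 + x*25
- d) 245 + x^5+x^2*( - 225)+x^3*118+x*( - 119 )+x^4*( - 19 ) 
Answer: b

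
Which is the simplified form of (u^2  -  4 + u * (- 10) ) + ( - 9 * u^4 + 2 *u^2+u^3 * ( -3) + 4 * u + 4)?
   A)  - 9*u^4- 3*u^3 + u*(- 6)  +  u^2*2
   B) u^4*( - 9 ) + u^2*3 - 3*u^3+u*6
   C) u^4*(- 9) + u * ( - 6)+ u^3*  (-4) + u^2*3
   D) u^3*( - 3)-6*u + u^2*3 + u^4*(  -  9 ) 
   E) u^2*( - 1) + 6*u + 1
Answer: D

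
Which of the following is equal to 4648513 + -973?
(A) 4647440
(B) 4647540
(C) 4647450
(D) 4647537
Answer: B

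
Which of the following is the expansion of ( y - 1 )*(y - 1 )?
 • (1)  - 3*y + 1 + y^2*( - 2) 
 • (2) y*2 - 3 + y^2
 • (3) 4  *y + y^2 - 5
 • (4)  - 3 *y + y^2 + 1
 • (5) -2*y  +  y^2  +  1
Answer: 5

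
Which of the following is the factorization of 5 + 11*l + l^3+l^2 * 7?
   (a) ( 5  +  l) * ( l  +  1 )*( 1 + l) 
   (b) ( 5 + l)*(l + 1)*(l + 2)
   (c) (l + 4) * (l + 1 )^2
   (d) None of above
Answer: a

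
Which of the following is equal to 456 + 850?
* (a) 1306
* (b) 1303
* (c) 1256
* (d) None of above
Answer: a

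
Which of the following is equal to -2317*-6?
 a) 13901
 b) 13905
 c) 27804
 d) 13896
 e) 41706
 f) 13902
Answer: f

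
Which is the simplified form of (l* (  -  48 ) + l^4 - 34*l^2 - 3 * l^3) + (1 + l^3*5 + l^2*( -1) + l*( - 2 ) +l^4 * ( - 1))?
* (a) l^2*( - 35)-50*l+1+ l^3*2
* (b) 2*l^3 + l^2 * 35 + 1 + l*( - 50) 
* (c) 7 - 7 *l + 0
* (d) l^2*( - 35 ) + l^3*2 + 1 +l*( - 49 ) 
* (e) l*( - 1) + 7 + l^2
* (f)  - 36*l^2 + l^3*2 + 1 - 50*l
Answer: a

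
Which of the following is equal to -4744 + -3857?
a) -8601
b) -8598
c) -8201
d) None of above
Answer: a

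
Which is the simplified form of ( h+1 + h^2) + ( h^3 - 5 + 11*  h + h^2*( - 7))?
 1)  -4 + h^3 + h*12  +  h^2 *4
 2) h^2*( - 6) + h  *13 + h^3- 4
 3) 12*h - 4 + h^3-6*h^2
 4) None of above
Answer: 3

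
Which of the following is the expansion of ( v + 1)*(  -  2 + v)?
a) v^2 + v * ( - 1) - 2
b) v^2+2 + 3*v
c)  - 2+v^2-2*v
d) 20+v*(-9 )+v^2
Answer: a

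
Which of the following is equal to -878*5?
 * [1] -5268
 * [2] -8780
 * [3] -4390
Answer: 3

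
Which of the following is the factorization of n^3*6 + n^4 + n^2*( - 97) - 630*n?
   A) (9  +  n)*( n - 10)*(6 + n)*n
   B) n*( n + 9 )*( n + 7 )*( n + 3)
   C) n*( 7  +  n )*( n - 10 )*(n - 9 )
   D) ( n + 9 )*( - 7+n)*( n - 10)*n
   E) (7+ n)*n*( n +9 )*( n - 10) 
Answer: E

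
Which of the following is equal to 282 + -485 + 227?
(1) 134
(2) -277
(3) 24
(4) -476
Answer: 3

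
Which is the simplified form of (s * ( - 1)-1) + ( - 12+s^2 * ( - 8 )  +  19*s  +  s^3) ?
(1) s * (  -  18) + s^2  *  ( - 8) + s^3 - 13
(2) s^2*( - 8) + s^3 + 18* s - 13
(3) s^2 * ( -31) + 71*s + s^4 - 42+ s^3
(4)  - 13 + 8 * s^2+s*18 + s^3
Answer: 2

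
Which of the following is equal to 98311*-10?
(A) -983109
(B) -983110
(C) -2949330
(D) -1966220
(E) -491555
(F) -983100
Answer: B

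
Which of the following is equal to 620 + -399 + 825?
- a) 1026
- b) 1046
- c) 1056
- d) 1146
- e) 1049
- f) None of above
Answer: b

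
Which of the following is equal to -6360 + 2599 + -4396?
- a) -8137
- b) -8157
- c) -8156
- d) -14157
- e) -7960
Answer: b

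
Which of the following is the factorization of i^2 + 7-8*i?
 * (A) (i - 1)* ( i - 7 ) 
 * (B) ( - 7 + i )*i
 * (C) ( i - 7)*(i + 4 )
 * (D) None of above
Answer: A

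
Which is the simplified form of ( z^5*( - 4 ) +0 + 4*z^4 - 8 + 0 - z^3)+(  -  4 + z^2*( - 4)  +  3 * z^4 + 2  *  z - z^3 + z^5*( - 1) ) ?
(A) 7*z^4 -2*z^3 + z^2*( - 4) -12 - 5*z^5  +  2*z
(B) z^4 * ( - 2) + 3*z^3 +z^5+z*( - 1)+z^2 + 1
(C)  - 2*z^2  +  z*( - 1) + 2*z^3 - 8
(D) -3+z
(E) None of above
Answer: A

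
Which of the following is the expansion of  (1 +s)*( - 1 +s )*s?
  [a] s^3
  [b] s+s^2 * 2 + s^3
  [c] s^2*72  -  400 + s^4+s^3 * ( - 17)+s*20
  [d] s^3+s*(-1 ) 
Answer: d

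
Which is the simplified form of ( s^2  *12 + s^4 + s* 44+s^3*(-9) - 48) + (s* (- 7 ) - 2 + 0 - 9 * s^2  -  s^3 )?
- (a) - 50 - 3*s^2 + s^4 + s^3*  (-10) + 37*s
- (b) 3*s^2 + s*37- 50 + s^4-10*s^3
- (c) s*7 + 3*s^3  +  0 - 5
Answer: b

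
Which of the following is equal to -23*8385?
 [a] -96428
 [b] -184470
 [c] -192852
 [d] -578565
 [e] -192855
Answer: e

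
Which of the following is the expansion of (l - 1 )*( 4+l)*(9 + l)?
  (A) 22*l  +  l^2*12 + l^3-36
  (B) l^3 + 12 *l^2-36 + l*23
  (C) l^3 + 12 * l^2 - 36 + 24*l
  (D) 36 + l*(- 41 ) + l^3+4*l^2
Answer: B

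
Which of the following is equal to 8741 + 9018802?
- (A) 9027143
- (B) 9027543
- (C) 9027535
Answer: B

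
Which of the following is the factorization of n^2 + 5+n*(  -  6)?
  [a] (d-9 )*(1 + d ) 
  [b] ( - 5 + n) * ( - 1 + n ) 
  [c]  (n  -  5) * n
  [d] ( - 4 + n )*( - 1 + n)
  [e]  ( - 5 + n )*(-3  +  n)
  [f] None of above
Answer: b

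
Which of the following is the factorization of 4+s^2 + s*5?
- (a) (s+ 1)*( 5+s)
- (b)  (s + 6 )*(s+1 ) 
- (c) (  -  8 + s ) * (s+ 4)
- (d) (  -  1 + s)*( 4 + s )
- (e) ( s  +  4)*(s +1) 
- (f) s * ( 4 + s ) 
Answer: e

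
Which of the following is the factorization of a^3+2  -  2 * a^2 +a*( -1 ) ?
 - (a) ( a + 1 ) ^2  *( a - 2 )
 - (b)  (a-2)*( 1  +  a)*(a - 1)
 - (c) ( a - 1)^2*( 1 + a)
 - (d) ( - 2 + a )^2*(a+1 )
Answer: b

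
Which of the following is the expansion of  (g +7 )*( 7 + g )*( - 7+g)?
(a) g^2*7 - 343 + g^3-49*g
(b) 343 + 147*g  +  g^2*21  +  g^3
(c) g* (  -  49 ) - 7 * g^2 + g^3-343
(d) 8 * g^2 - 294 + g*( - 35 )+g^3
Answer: a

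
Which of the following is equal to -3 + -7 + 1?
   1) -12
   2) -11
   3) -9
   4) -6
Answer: 3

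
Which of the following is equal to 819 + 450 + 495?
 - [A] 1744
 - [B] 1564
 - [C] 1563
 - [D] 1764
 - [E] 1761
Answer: D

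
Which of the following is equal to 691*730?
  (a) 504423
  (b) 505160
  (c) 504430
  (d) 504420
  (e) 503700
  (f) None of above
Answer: c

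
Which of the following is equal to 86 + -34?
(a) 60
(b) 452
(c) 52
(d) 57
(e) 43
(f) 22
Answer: c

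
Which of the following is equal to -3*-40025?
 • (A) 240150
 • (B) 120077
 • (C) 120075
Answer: C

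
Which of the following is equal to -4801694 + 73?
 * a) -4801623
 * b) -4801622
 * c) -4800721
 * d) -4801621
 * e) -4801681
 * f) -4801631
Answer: d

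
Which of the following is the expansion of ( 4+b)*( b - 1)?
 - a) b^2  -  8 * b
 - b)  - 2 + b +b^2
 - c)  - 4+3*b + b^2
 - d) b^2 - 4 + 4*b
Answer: c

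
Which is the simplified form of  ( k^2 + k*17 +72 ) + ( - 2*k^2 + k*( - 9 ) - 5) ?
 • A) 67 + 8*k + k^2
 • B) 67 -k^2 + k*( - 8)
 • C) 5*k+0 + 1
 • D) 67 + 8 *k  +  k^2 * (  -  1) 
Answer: D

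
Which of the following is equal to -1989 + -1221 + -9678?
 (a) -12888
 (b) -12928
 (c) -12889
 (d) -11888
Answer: a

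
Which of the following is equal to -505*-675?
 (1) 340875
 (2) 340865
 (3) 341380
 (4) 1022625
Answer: 1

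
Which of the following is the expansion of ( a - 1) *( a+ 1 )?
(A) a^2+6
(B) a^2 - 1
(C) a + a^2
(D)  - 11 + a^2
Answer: B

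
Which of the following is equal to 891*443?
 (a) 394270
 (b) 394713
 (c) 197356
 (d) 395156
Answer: b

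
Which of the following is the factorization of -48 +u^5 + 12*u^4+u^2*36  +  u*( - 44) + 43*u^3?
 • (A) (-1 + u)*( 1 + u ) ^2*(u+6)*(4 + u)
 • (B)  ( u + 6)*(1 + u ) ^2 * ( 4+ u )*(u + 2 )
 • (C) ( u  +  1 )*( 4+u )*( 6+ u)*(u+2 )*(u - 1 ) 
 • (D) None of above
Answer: C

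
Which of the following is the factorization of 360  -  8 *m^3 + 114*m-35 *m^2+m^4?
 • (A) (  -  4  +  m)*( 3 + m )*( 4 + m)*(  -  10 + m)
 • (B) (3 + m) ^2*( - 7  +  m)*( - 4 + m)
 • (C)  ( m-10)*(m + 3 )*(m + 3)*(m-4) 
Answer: C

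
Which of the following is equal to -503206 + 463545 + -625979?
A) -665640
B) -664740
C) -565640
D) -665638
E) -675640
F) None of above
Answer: A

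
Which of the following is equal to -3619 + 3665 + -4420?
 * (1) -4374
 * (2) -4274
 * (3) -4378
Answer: 1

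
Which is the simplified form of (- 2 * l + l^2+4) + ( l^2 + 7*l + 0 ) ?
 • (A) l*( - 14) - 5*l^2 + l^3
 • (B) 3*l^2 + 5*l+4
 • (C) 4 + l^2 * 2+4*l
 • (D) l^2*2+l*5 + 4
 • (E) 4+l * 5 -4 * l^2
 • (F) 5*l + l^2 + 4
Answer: D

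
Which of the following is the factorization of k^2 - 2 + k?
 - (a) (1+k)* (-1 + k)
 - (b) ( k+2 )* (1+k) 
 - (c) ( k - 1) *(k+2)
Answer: c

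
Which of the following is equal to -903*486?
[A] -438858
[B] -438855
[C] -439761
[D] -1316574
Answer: A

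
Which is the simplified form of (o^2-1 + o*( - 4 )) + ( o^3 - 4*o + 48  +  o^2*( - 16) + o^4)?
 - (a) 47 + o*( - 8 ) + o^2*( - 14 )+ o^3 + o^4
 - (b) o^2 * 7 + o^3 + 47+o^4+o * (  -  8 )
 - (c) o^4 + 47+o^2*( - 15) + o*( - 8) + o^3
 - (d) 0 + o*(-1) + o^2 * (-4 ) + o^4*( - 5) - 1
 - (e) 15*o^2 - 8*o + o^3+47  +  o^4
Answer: c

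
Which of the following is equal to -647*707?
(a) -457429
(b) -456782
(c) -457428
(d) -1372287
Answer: a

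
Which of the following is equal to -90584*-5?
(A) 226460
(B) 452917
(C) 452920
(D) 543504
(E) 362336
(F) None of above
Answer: C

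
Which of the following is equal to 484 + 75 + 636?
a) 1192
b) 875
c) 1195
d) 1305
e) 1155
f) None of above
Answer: c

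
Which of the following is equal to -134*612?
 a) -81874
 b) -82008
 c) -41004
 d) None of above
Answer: b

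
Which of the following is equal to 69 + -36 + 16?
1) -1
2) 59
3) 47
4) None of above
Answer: 4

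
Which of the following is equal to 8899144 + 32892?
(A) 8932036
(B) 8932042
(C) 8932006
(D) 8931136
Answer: A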